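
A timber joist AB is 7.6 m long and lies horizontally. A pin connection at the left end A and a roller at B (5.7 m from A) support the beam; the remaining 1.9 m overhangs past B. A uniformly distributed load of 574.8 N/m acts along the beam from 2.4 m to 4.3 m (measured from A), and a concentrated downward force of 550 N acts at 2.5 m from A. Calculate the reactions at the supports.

A_x = 0, A_y = 759.0 N, B_y = 883.1 N

Resultant of the distributed load: 574.8 × 1.9 = 1092.12 N at 3.35 m from A.
ΣM about A: B_y·5.7 − (574.8·1.9)·3.35 − 550·2.5 = 0 → B_y = 5033.602/5.7 = 883.088 ≈ 883.1 N.
ΣF_y = 0: A_y + 883.088 − 574.8·1.9 − 550 = 0 → A_y = 759.0 N.
ΣF_x = 0: no horizontal applied forces, so A_x = 0.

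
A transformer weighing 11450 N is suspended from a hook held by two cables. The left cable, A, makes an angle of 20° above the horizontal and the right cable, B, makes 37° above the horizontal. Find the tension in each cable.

T_A = 10900 N, T_B = 12830 N

ΣF_x = 0: −T_A·cos20° + T_B·cos37° = 0 → T_B = 1.17662·T_A.
ΣF_y = 0: T_A·sin20° + T_B·sin37° = 11450.
Substitute: T_A·(0.34202 + 1.17662·0.601815) = 11450 → T_A = 10903.4 ≈ 10900 N.
Then T_B = 1.17662 × 10903.4 = 12830 N.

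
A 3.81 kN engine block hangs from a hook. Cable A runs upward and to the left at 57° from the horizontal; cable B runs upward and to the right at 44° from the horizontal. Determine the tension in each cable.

ΣF_x = 0: −T_A·cos57° + T_B·cos44° = 0 → T_B = 0.757137·T_A.
ΣF_y = 0: T_A·sin57° + T_B·sin44° = 3.81.
Substitute: T_A·(0.838671 + 0.757137·0.694658) = 3.81 → T_A = 2.79198 ≈ 2.792 kN.
Then T_B = 0.757137 × 2.79198 = 2.114 kN.

T_A = 2.792 kN, T_B = 2.114 kN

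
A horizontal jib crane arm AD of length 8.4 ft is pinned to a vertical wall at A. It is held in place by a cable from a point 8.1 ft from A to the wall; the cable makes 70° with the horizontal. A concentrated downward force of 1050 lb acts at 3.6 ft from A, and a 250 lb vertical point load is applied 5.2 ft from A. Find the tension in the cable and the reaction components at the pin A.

T = 667.4 lb, A_x = 228.3 lb, A_y = 672.8 lb

ΣM about A: T·sin70°·8.1 − 1050·3.6 − 250·5.2 = 0 → T = 5080/(8.1·0.939693) = 667.41 ≈ 667.4 lb.
ΣF_x = 0: A_x − T·cos70° = 0 → A_x = 667.41 × 0.34202 = 228.3 lb.
ΣF_y = 0: A_y + T·sin70° − 1050 − 250 = 0 → A_y = 1300 − 667.41 × 0.939693 = 672.8 lb.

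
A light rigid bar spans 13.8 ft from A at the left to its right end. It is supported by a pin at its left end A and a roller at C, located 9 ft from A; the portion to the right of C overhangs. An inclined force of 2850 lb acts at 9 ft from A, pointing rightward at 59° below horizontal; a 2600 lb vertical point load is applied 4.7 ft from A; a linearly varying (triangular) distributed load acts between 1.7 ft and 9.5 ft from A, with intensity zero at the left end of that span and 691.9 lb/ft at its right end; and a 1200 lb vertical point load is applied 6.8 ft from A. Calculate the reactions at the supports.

Resultant of the triangular load: ½ × 691.9 × 7.8 = 2698.41 lb, acting at 6.9 ft from A (one-third of the span from the peak).
Taking moments about A: C_y·9 − 2850·sin59°·9 − 2600·4.7 − (½·691.9·7.8)·6.9 − 1200·6.8 = 0 → C_y = 60985.4/9 = 6776.16 ≈ 6776 lb.
ΣF_y = 0: A_y + 6776.16 − 2850·sin59° − 2600 − ½·691.9·7.8 − 1200 = 0 → A_y = 2165 lb.
ΣF_x = 0: A_x + 2850·cos59° = 0 → A_x = -1468 lb.

A_x = -1468 lb, A_y = 2165 lb, C_y = 6776 lb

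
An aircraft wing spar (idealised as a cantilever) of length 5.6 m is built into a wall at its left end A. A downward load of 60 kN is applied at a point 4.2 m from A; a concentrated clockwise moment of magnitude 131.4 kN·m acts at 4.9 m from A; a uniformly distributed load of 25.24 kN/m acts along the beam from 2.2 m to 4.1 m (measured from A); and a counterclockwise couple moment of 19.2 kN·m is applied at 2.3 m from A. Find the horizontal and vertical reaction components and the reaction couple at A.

A_x = 0, A_y = 108.0 kN, M_A = 515.3 kN·m

Resultant of the distributed load: 25.24 × 1.9 = 47.956 kN at 3.15 m from A.
ΣF_x = 0: A_x = 0.
ΣF_y = 0: A_y − 60 − 25.24·1.9 = 0 → A_y = 108.0 kN.
ΣM about A: M_A − 60·4.2 − 131.4 − (25.24·1.9)·3.15 + 19.2 = 0 → M_A = 515.3 kN·m.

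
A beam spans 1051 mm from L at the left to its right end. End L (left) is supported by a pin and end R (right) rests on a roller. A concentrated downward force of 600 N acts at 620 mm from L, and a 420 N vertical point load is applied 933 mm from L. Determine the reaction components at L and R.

Taking moments about L: R_y·1051 − 600·620 − 420·933 = 0 → R_y = 763860/1051 = 726.794 ≈ 726.8 N.
ΣF_y = 0: L_y + 726.794 − 600 − 420 = 0 → L_y = 293.2 N.
ΣF_x = 0: no horizontal applied forces, so L_x = 0.

L_x = 0, L_y = 293.2 N, R_y = 726.8 N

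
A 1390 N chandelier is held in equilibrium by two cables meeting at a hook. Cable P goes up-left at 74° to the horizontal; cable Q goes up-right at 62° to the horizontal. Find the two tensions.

ΣF_x = 0: −T_P·cos74° + T_Q·cos62° = 0 → T_Q = 0.587123·T_P.
ΣF_y = 0: T_P·sin74° + T_Q·sin62° = 1390.
Substitute: T_P·(0.961262 + 0.587123·0.882948) = 1390 → T_P = 939.404 ≈ 939.4 N.
Then T_Q = 0.587123 × 939.404 = 551.5 N.

T_P = 939.4 N, T_Q = 551.5 N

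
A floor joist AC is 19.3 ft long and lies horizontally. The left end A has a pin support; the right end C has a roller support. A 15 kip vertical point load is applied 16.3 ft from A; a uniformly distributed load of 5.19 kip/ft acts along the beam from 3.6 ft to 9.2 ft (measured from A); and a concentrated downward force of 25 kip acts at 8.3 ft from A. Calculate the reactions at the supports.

Resultant of the distributed load: 5.19 × 5.6 = 29.064 kip at 6.4 ft from A.
Moments about A: C_y·19.3 − 15·16.3 − (5.19·5.6)·6.4 − 25·8.3 = 0 → C_y = 638.0096/19.3 = 33.0575 ≈ 33.06 kip.
ΣF_y = 0: A_y + 33.0575 − 15 − 5.19·5.6 − 25 = 0 → A_y = 36.01 kip.
ΣF_x = 0: no horizontal applied forces, so A_x = 0.

A_x = 0, A_y = 36.01 kip, C_y = 33.06 kip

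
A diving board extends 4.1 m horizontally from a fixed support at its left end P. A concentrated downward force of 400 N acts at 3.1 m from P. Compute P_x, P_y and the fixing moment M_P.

P_x = 0, P_y = 400.0 N, M_P = 1240 N·m

ΣF_x = 0: P_x = 0.
ΣF_y = 0: P_y − 400 = 0 → P_y = 400.0 N.
ΣM about P: M_P − 400·3.1 = 0 → M_P = 1240 N·m.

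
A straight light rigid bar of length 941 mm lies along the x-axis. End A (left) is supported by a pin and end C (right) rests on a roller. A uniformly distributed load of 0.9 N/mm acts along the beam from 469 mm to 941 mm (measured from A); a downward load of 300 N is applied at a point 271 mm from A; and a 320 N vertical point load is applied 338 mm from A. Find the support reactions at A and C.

A_x = 0, A_y = 525.2 N, C_y = 519.6 N

Resultant of the distributed load: 0.9 × 472 = 424.8 N at 705 mm from A.
Taking moments about A: C_y·941 − (0.9·472)·705 − 300·271 − 320·338 = 0 → C_y = 488944/941 = 519.6 N.
ΣF_y = 0: A_y + 519.6 − 0.9·472 − 300 − 320 = 0 → A_y = 525.2 N.
ΣF_x = 0: no horizontal applied forces, so A_x = 0.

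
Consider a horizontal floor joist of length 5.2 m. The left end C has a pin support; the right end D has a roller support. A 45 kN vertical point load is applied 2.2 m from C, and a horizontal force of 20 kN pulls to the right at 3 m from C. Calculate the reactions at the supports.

Taking moments about C: D_y·5.2 − 45·2.2 = 0 → D_y = 99/5.2 = 19.0385 ≈ 19.04 kN.
ΣF_y = 0: C_y + 19.0385 − 45 = 0 → C_y = 25.96 kN.
ΣF_x = 0: C_x + 20 = 0 → C_x = -20.00 kN.

C_x = -20.00 kN, C_y = 25.96 kN, D_y = 19.04 kN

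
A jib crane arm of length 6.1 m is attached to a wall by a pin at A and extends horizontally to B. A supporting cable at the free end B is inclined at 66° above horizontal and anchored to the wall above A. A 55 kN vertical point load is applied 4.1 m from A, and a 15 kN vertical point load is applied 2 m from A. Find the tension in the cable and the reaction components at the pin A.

T = 45.85 kN, A_x = 18.65 kN, A_y = 28.11 kN

ΣM about A: T·sin66°·6.1 − 55·4.1 − 15·2 = 0 → T = 255.5/(6.1·0.913545) = 45.8491 ≈ 45.85 kN.
ΣF_x = 0: A_x − T·cos66° = 0 → A_x = 45.8491 × 0.406737 = 18.65 kN.
ΣF_y = 0: A_y + T·sin66° − 55 − 15 = 0 → A_y = 70 − 45.8491 × 0.913545 = 28.11 kN.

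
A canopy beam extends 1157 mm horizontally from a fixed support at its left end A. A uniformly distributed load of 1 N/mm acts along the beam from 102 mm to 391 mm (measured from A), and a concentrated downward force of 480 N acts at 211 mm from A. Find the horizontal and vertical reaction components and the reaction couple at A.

A_x = 0, A_y = 769.0 N, M_A = 172500 N·mm

Resultant of the distributed load: 1 × 289 = 289 N at 246.5 mm from A.
ΣF_x = 0: A_x = 0.
ΣF_y = 0: A_y − 1·289 − 480 = 0 → A_y = 769.0 N.
ΣM about A: M_A − (1·289)·246.5 − 480·211 = 0 → M_A = 172500 N·mm.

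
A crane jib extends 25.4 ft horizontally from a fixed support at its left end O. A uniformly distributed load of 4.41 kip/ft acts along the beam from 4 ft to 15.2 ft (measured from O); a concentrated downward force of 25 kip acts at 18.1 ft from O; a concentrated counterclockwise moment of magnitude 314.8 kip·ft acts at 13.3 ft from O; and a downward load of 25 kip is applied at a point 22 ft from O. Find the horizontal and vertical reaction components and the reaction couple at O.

Resultant of the distributed load: 4.41 × 11.2 = 49.392 kip at 9.6 ft from O.
ΣF_x = 0: O_x = 0.
ΣF_y = 0: O_y − 4.41·11.2 − 25 − 25 = 0 → O_y = 99.39 kip.
ΣM about O: M_O − (4.41·11.2)·9.6 − 25·18.1 + 314.8 − 25·22 = 0 → M_O = 1162 kip·ft.

O_x = 0, O_y = 99.39 kip, M_O = 1162 kip·ft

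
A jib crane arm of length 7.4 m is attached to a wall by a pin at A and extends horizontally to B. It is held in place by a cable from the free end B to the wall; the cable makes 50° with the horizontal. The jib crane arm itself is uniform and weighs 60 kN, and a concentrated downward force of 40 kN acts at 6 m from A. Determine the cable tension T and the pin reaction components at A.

ΣM about A: T·sin50°·7.4 − 60·3.7 − 40·6 = 0 → T = 462/(7.4·0.766044) = 81.4998 ≈ 81.50 kN.
ΣF_x = 0: A_x − T·cos50° = 0 → A_x = 81.4998 × 0.642788 = 52.39 kN.
ΣF_y = 0: A_y + T·sin50° − 60 − 40 = 0 → A_y = 100 − 81.4998 × 0.766044 = 37.57 kN.

T = 81.50 kN, A_x = 52.39 kN, A_y = 37.57 kN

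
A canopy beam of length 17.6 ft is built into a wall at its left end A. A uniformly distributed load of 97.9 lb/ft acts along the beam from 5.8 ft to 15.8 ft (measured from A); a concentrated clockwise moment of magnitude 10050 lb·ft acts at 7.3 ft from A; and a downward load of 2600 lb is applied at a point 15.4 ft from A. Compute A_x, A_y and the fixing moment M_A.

Resultant of the distributed load: 97.9 × 10 = 979 lb at 10.8 ft from A.
ΣF_x = 0: A_x = 0.
ΣF_y = 0: A_y − 97.9·10 − 2600 = 0 → A_y = 3579 lb.
ΣM about A: M_A − (97.9·10)·10.8 − 10050 − 2600·15.4 = 0 → M_A = 60660 lb·ft.

A_x = 0, A_y = 3579 lb, M_A = 60660 lb·ft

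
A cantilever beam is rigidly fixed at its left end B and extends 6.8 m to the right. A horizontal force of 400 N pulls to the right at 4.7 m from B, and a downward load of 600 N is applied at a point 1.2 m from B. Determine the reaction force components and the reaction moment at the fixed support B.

B_x = -400.0 N, B_y = 600.0 N, M_B = 720.0 N·m

ΣF_x = 0: B_x + 400 = 0 → B_x = -400.0 N.
ΣF_y = 0: B_y − 600 = 0 → B_y = 600.0 N.
ΣM about B: M_B − 600·1.2 = 0 → M_B = 720.0 N·m.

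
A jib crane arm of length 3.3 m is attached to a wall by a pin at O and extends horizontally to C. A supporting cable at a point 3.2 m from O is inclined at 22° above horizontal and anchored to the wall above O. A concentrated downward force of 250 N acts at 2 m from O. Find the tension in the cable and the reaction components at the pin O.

T = 417.1 N, O_x = 386.7 N, O_y = 93.75 N

ΣM about O: T·sin22°·3.2 − 250·2 = 0 → T = 500/(3.2·0.374607) = 417.104 ≈ 417.1 N.
ΣF_x = 0: O_x − T·cos22° = 0 → O_x = 417.104 × 0.927184 = 386.7 N.
ΣF_y = 0: O_y + T·sin22° − 250 = 0 → O_y = 250 − 417.104 × 0.374607 = 93.75 N.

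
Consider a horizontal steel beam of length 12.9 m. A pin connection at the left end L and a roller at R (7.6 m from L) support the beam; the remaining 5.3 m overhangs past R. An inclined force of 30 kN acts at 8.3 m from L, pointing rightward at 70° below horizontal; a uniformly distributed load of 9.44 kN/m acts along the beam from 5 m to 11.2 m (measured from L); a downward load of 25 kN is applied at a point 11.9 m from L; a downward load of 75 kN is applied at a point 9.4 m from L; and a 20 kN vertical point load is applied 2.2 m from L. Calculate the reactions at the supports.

L_x = -10.26 kN, L_y = -24.14 kN, R_y = 230.9 kN

Resultant of the distributed load: 9.44 × 6.2 = 58.528 kN at 8.1 m from L.
Moments about L: R_y·7.6 − 30·sin70°·8.3 − (9.44·6.2)·8.1 − 25·11.9 − 75·9.4 − 20·2.2 = 0 → R_y = 1754.56/7.6 = 230.863 ≈ 230.9 kN.
ΣF_y = 0: L_y + 230.863 − 30·sin70° − 9.44·6.2 − 25 − 75 − 20 = 0 → L_y = -24.14 kN.
ΣF_x = 0: L_x + 30·cos70° = 0 → L_x = -10.26 kN.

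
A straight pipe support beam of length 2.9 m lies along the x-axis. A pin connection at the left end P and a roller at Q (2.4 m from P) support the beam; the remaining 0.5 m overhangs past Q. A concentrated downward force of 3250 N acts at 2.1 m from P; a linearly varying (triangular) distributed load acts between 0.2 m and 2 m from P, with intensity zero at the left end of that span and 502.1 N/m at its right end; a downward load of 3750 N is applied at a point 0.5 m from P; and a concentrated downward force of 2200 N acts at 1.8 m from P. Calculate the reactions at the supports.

P_x = 0, P_y = 4113 N, Q_y = 5539 N

Resultant of the triangular load: ½ × 502.1 × 1.8 = 451.89 N, acting at 1.4 m from P (one-third of the span from the peak).
Moments about P: Q_y·2.4 − 3250·2.1 − (½·502.1·1.8)·1.4 − 3750·0.5 − 2200·1.8 = 0 → Q_y = 13292.646/2.4 = 5538.6 ≈ 5539 N.
ΣF_y = 0: P_y + 5538.6 − 3250 − ½·502.1·1.8 − 3750 − 2200 = 0 → P_y = 4113 N.
ΣF_x = 0: no horizontal applied forces, so P_x = 0.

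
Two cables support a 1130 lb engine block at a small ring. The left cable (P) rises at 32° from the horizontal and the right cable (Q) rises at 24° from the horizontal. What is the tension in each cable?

ΣF_x = 0: −T_P·cos32° + T_Q·cos24° = 0 → T_Q = 0.928304·T_P.
ΣF_y = 0: T_P·sin32° + T_Q·sin24° = 1130.
Substitute: T_P·(0.529919 + 0.928304·0.406737) = 1130 → T_P = 1245.19 ≈ 1245 lb.
Then T_Q = 0.928304 × 1245.19 = 1156 lb.

T_P = 1245 lb, T_Q = 1156 lb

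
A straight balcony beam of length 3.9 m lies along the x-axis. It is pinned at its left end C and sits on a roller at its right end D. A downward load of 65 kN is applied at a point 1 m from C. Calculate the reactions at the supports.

Moments about C: D_y·3.9 − 65·1 = 0 → D_y = 65/3.9 = 16.6667 ≈ 16.67 kN.
ΣF_y = 0: C_y + 16.6667 − 65 = 0 → C_y = 48.33 kN.
ΣF_x = 0: no horizontal applied forces, so C_x = 0.

C_x = 0, C_y = 48.33 kN, D_y = 16.67 kN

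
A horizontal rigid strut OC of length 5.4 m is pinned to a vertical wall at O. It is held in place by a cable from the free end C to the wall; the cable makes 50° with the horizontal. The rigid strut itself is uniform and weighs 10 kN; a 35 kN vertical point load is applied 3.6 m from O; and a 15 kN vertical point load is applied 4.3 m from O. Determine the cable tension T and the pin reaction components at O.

T = 52.58 kN, O_x = 33.80 kN, O_y = 19.72 kN

ΣM about O: T·sin50°·5.4 − 10·2.7 − 35·3.6 − 15·4.3 = 0 → T = 217.5/(5.4·0.766044) = 52.5789 ≈ 52.58 kN.
ΣF_x = 0: O_x − T·cos50° = 0 → O_x = 52.5789 × 0.642788 = 33.80 kN.
ΣF_y = 0: O_y + T·sin50° − 10 − 35 − 15 = 0 → O_y = 60 − 52.5789 × 0.766044 = 19.72 kN.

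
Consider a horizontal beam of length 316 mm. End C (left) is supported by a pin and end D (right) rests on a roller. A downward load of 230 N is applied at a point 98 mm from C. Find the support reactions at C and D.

C_x = 0, C_y = 158.7 N, D_y = 71.33 N

ΣM about C: D_y·316 − 230·98 = 0 → D_y = 22540/316 = 71.3291 ≈ 71.33 N.
ΣF_y = 0: C_y + 71.3291 − 230 = 0 → C_y = 158.7 N.
ΣF_x = 0: no horizontal applied forces, so C_x = 0.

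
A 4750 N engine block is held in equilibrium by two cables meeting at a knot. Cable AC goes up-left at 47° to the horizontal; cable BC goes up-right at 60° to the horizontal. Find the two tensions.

T_AC = 2484 N, T_BC = 3388 N

ΣF_x = 0: −T_AC·cos47° + T_BC·cos60° = 0 → T_BC = 1.364·T_AC.
ΣF_y = 0: T_AC·sin47° + T_BC·sin60° = 4750.
Substitute: T_AC·(0.731354 + 1.364·0.866025) = 4750 → T_AC = 2483.51 ≈ 2484 N.
Then T_BC = 1.364 × 2483.51 = 3388 N.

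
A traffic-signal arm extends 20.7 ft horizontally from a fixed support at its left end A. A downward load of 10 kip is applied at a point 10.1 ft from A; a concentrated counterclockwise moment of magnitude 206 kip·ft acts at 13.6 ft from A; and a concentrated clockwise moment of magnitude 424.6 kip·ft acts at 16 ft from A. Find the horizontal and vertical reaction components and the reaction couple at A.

A_x = 0, A_y = 10.00 kip, M_A = 319.6 kip·ft

ΣF_x = 0: A_x = 0.
ΣF_y = 0: A_y − 10 = 0 → A_y = 10.00 kip.
ΣM about A: M_A − 10·10.1 + 206 − 424.6 = 0 → M_A = 319.6 kip·ft.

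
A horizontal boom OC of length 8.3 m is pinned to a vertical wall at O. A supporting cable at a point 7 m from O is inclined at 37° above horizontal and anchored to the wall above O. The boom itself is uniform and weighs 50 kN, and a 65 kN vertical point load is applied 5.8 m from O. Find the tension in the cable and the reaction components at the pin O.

T = 138.7 kN, O_x = 110.8 kN, O_y = 31.50 kN

ΣM about O: T·sin37°·7 − 50·4.15 − 65·5.8 = 0 → T = 584.5/(7·0.601815) = 138.747 ≈ 138.7 kN.
ΣF_x = 0: O_x − T·cos37° = 0 → O_x = 138.747 × 0.798636 = 110.8 kN.
ΣF_y = 0: O_y + T·sin37° − 50 − 65 = 0 → O_y = 115 − 138.747 × 0.601815 = 31.50 kN.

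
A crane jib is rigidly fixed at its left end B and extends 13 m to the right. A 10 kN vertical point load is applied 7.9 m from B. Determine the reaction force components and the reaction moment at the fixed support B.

B_x = 0, B_y = 10.00 kN, M_B = 79.00 kN·m

ΣF_x = 0: B_x = 0.
ΣF_y = 0: B_y − 10 = 0 → B_y = 10.00 kN.
ΣM about B: M_B − 10·7.9 = 0 → M_B = 79.00 kN·m.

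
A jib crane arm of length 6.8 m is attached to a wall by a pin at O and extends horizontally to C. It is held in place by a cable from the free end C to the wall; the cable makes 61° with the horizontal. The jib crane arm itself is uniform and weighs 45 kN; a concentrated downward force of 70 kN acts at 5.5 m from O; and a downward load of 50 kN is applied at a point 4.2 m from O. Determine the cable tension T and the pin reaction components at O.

ΣM about O: T·sin61°·6.8 − 45·3.4 − 70·5.5 − 50·4.2 = 0 → T = 748/(6.8·0.87462) = 125.769 ≈ 125.8 kN.
ΣF_x = 0: O_x − T·cos61° = 0 → O_x = 125.769 × 0.48481 = 60.97 kN.
ΣF_y = 0: O_y + T·sin61° − 45 − 70 − 50 = 0 → O_y = 165 − 125.769 × 0.87462 = 55.00 kN.

T = 125.8 kN, O_x = 60.97 kN, O_y = 55.00 kN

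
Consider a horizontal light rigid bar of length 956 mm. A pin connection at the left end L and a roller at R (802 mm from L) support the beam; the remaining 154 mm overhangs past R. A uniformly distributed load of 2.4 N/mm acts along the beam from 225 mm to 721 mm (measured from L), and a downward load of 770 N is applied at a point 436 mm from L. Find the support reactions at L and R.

Resultant of the distributed load: 2.4 × 496 = 1190.4 N at 473 mm from L.
Taking moments about L: R_y·802 − (2.4·496)·473 − 770·436 = 0 → R_y = 898779.2/802 = 1120.67 ≈ 1121 N.
ΣF_y = 0: L_y + 1120.67 − 2.4·496 − 770 = 0 → L_y = 839.7 N.
ΣF_x = 0: no horizontal applied forces, so L_x = 0.

L_x = 0, L_y = 839.7 N, R_y = 1121 N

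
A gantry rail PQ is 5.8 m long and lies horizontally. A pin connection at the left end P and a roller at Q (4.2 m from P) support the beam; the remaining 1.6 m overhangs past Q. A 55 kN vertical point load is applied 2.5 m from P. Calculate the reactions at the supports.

P_x = 0, P_y = 22.26 kN, Q_y = 32.74 kN

ΣM about P: Q_y·4.2 − 55·2.5 = 0 → Q_y = 137.5/4.2 = 32.7381 ≈ 32.74 kN.
ΣF_y = 0: P_y + 32.7381 − 55 = 0 → P_y = 22.26 kN.
ΣF_x = 0: no horizontal applied forces, so P_x = 0.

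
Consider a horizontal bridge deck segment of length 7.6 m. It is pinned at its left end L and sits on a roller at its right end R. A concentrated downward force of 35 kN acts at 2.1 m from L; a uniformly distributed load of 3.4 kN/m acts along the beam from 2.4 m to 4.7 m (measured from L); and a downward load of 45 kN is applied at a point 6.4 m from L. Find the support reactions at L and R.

Resultant of the distributed load: 3.4 × 2.3 = 7.82 kN at 3.55 m from L.
ΣM about L: R_y·7.6 − 35·2.1 − (3.4·2.3)·3.55 − 45·6.4 = 0 → R_y = 389.261/7.6 = 51.2186 ≈ 51.22 kN.
ΣF_y = 0: L_y + 51.2186 − 35 − 3.4·2.3 − 45 = 0 → L_y = 36.60 kN.
ΣF_x = 0: no horizontal applied forces, so L_x = 0.

L_x = 0, L_y = 36.60 kN, R_y = 51.22 kN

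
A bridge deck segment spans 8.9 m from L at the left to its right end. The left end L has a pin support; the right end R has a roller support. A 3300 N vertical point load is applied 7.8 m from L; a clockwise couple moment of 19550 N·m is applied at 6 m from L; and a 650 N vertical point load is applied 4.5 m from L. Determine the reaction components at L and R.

Taking moments about L: R_y·8.9 − 3300·7.8 − 19550 − 650·4.5 = 0 → R_y = 48215/8.9 = 5417.42 ≈ 5417 N.
ΣF_y = 0: L_y + 5417.42 − 3300 − 650 = 0 → L_y = -1467 N.
ΣF_x = 0: no horizontal applied forces, so L_x = 0.

L_x = 0, L_y = -1467 N, R_y = 5417 N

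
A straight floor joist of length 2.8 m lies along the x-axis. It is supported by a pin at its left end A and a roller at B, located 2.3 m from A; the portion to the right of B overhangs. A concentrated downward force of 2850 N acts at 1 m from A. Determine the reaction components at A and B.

A_x = 0, A_y = 1611 N, B_y = 1239 N

Taking moments about A: B_y·2.3 − 2850·1 = 0 → B_y = 2850/2.3 = 1239.13 ≈ 1239 N.
ΣF_y = 0: A_y + 1239.13 − 2850 = 0 → A_y = 1611 N.
ΣF_x = 0: no horizontal applied forces, so A_x = 0.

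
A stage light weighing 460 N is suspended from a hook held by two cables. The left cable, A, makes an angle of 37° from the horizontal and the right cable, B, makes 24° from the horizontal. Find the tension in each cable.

ΣF_x = 0: −T_A·cos37° + T_B·cos24° = 0 → T_B = 0.874215·T_A.
ΣF_y = 0: T_A·sin37° + T_B·sin24° = 460.
Substitute: T_A·(0.601815 + 0.874215·0.406737) = 460 → T_A = 480.473 ≈ 480.5 N.
Then T_B = 0.874215 × 480.473 = 420.0 N.

T_A = 480.5 N, T_B = 420.0 N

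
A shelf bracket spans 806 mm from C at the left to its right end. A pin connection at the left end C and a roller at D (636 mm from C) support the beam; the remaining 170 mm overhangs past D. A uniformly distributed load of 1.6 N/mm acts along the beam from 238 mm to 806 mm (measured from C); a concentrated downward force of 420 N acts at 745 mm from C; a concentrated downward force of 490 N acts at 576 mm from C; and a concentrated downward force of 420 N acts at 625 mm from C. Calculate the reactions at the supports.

Resultant of the distributed load: 1.6 × 568 = 908.8 N at 522 mm from C.
Taking moments about C: D_y·636 − (1.6·568)·522 − 420·745 − 490·576 − 420·625 = 0 → D_y = 1332033.6/636 = 2094.39 ≈ 2094 N.
ΣF_y = 0: C_y + 2094.39 − 1.6·568 − 420 − 490 − 420 = 0 → C_y = 144.4 N.
ΣF_x = 0: no horizontal applied forces, so C_x = 0.

C_x = 0, C_y = 144.4 N, D_y = 2094 N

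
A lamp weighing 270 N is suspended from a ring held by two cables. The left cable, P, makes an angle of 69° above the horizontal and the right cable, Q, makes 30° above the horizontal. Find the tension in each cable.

ΣF_x = 0: −T_P·cos69° + T_Q·cos30° = 0 → T_Q = 0.413808·T_P.
ΣF_y = 0: T_P·sin69° + T_Q·sin30° = 270.
Substitute: T_P·(0.93358 + 0.413808·0.5) = 270 → T_P = 236.742 ≈ 236.7 N.
Then T_Q = 0.413808 × 236.742 = 97.97 N.

T_P = 236.7 N, T_Q = 97.97 N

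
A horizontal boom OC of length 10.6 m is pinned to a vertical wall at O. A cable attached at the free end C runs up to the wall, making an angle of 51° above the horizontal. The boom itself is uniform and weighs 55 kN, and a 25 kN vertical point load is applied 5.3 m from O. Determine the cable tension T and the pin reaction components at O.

T = 51.47 kN, O_x = 32.39 kN, O_y = 40.00 kN

ΣM about O: T·sin51°·10.6 − 55·5.3 − 25·5.3 = 0 → T = 424/(10.6·0.777146) = 51.4704 ≈ 51.47 kN.
ΣF_x = 0: O_x − T·cos51° = 0 → O_x = 51.4704 × 0.62932 = 32.39 kN.
ΣF_y = 0: O_y + T·sin51° − 55 − 25 = 0 → O_y = 80 − 51.4704 × 0.777146 = 40.00 kN.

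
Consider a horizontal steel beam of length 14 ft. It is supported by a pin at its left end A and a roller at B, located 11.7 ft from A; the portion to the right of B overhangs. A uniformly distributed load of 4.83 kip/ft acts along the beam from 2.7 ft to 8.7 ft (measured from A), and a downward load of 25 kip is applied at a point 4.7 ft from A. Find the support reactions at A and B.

Resultant of the distributed load: 4.83 × 6 = 28.98 kip at 5.7 ft from A.
Moments about A: B_y·11.7 − (4.83·6)·5.7 − 25·4.7 = 0 → B_y = 282.686/11.7 = 24.1612 ≈ 24.16 kip.
ΣF_y = 0: A_y + 24.1612 − 4.83·6 − 25 = 0 → A_y = 29.82 kip.
ΣF_x = 0: no horizontal applied forces, so A_x = 0.

A_x = 0, A_y = 29.82 kip, B_y = 24.16 kip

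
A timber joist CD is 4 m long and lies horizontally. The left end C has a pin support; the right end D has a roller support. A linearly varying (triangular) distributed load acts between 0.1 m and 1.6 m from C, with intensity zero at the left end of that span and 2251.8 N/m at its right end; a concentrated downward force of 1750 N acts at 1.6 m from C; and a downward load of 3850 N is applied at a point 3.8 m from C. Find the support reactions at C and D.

C_x = 0, C_y = 2467 N, D_y = 4822 N

Resultant of the triangular load: ½ × 2251.8 × 1.5 = 1688.85 N, acting at 1.1 m from C (one-third of the span from the peak).
Taking moments about C: D_y·4 − (½·2251.8·1.5)·1.1 − 1750·1.6 − 3850·3.8 = 0 → D_y = 19287.735/4 = 4821.93 ≈ 4822 N.
ΣF_y = 0: C_y + 4821.93 − ½·2251.8·1.5 − 1750 − 3850 = 0 → C_y = 2467 N.
ΣF_x = 0: no horizontal applied forces, so C_x = 0.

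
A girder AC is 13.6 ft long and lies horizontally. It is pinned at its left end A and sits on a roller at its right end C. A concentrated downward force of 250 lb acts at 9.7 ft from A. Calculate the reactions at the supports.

A_x = 0, A_y = 71.69 lb, C_y = 178.3 lb

ΣM about A: C_y·13.6 − 250·9.7 = 0 → C_y = 2425/13.6 = 178.309 ≈ 178.3 lb.
ΣF_y = 0: A_y + 178.309 − 250 = 0 → A_y = 71.69 lb.
ΣF_x = 0: no horizontal applied forces, so A_x = 0.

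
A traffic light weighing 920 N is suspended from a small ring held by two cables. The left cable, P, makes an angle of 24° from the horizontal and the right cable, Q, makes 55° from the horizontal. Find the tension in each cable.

T_P = 537.6 N, T_Q = 856.2 N

ΣF_x = 0: −T_P·cos24° + T_Q·cos55° = 0 → T_Q = 1.59272·T_P.
ΣF_y = 0: T_P·sin24° + T_Q·sin55° = 920.
Substitute: T_P·(0.406737 + 1.59272·0.819152) = 920 → T_P = 537.566 ≈ 537.6 N.
Then T_Q = 1.59272 × 537.566 = 856.2 N.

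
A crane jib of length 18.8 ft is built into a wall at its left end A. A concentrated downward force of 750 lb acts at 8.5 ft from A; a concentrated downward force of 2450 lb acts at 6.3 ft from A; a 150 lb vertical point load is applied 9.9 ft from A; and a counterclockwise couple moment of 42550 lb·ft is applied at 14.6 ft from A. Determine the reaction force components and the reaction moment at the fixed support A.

A_x = 0, A_y = 3350 lb, M_A = -19260 lb·ft

ΣF_x = 0: A_x = 0.
ΣF_y = 0: A_y − 750 − 2450 − 150 = 0 → A_y = 3350 lb.
ΣM about A: M_A − 750·8.5 − 2450·6.3 − 150·9.9 + 42550 = 0 → M_A = -19260 lb·ft.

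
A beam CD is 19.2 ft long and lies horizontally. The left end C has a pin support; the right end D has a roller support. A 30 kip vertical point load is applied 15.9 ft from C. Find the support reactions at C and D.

ΣM about C: D_y·19.2 − 30·15.9 = 0 → D_y = 477/19.2 = 24.8438 ≈ 24.84 kip.
ΣF_y = 0: C_y + 24.8438 − 30 = 0 → C_y = 5.156 kip.
ΣF_x = 0: no horizontal applied forces, so C_x = 0.

C_x = 0, C_y = 5.156 kip, D_y = 24.84 kip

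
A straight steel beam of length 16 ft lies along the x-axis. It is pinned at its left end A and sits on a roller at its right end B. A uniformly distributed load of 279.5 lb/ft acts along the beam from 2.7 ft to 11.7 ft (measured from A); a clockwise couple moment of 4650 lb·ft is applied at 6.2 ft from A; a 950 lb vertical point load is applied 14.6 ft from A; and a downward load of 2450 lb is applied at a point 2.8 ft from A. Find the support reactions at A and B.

Resultant of the distributed load: 279.5 × 9 = 2515.5 lb at 7.2 ft from A.
ΣM about A: B_y·16 − (279.5·9)·7.2 − 4650 − 950·14.6 − 2450·2.8 = 0 → B_y = 43491.6/16 = 2718.22 ≈ 2718 lb.
ΣF_y = 0: A_y + 2718.22 − 279.5·9 − 950 − 2450 = 0 → A_y = 3197 lb.
ΣF_x = 0: no horizontal applied forces, so A_x = 0.

A_x = 0, A_y = 3197 lb, B_y = 2718 lb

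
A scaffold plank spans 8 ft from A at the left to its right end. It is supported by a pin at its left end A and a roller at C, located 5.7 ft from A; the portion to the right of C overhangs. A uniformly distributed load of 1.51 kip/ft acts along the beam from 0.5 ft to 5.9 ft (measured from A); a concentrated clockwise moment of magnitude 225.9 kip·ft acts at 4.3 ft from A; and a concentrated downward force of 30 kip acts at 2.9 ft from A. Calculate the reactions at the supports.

A_x = 0, A_y = -21.32 kip, C_y = 59.47 kip

Resultant of the distributed load: 1.51 × 5.4 = 8.154 kip at 3.2 ft from A.
ΣM about A: C_y·5.7 − (1.51·5.4)·3.2 − 225.9 − 30·2.9 = 0 → C_y = 338.9928/5.7 = 59.4724 ≈ 59.47 kip.
ΣF_y = 0: A_y + 59.4724 − 1.51·5.4 − 30 = 0 → A_y = -21.32 kip.
ΣF_x = 0: no horizontal applied forces, so A_x = 0.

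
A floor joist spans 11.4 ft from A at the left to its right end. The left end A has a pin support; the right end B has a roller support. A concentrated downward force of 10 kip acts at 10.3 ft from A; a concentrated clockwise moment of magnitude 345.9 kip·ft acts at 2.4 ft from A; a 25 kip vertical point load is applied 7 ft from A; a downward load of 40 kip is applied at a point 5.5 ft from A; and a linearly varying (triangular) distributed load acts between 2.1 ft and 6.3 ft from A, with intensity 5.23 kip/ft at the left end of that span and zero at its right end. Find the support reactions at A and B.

Resultant of the triangular load: ½ × 5.23 × 4.2 = 10.983 kip, acting at 3.5 ft from A (one-third of the span from the peak).
Taking moments about A: B_y·11.4 − 10·10.3 − 345.9 − 25·7 − 40·5.5 − (½·5.23·4.2)·3.5 = 0 → B_y = 882.3405/11.4 = 77.3983 ≈ 77.40 kip.
ΣF_y = 0: A_y + 77.3983 − 10 − 25 − 40 − ½·5.23·4.2 = 0 → A_y = 8.585 kip.
ΣF_x = 0: no horizontal applied forces, so A_x = 0.

A_x = 0, A_y = 8.585 kip, B_y = 77.40 kip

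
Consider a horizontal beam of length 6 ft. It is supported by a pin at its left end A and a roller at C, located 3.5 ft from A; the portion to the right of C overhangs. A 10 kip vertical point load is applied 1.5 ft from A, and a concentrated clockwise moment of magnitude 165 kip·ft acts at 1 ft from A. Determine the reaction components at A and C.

A_x = 0, A_y = -41.43 kip, C_y = 51.43 kip

ΣM about A: C_y·3.5 − 10·1.5 − 165 = 0 → C_y = 180/3.5 = 51.4286 ≈ 51.43 kip.
ΣF_y = 0: A_y + 51.4286 − 10 = 0 → A_y = -41.43 kip.
ΣF_x = 0: no horizontal applied forces, so A_x = 0.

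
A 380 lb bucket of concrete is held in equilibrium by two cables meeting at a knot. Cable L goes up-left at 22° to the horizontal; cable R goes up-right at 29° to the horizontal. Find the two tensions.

T_L = 427.7 lb, T_R = 453.4 lb

ΣF_x = 0: −T_L·cos22° + T_R·cos29° = 0 → T_R = 1.0601·T_L.
ΣF_y = 0: T_L·sin22° + T_R·sin29° = 380.
Substitute: T_L·(0.374607 + 1.0601·0.48481) = 380 → T_L = 427.661 ≈ 427.7 lb.
Then T_R = 1.0601 × 427.661 = 453.4 lb.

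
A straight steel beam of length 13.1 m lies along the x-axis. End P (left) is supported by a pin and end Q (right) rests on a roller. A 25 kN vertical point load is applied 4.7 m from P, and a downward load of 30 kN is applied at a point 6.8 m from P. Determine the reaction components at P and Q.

P_x = 0, P_y = 30.46 kN, Q_y = 24.54 kN

ΣM about P: Q_y·13.1 − 25·4.7 − 30·6.8 = 0 → Q_y = 321.5/13.1 = 24.542 ≈ 24.54 kN.
ΣF_y = 0: P_y + 24.542 − 25 − 30 = 0 → P_y = 30.46 kN.
ΣF_x = 0: no horizontal applied forces, so P_x = 0.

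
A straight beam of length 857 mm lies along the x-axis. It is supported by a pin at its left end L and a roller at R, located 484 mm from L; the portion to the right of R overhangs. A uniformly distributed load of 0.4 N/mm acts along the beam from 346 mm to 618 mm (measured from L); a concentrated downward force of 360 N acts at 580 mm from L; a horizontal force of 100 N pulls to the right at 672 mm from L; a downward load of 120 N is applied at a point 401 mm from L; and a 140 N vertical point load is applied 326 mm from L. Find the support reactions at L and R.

Resultant of the distributed load: 0.4 × 272 = 108.8 N at 482 mm from L.
ΣM about L: R_y·484 − (0.4·272)·482 − 360·580 − 120·401 − 140·326 = 0 → R_y = 355001.6/484 = 733.474 ≈ 733.5 N.
ΣF_y = 0: L_y + 733.474 − 0.4·272 − 360 − 120 − 140 = 0 → L_y = -4.674 N.
ΣF_x = 0: L_x + 100 = 0 → L_x = -100.0 N.

L_x = -100.0 N, L_y = -4.674 N, R_y = 733.5 N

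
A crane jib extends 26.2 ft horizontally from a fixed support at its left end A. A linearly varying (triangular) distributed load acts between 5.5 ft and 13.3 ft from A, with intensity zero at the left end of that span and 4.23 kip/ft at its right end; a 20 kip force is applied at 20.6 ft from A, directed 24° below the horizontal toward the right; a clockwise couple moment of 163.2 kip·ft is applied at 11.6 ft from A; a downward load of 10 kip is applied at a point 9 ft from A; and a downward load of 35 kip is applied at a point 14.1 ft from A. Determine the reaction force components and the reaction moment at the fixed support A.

A_x = -18.27 kip, A_y = 69.63 kip, M_A = 1091 kip·ft

Resultant of the triangular load: ½ × 4.23 × 7.8 = 16.497 kip, acting at 10.7 ft from A (one-third of the span from the peak).
ΣF_x = 0: A_x + 20·cos24° = 0 → A_x = -18.27 kip.
ΣF_y = 0: A_y − ½·4.23·7.8 − 20·sin24° − 10 − 35 = 0 → A_y = 69.63 kip.
ΣM about A: M_A − (½·4.23·7.8)·10.7 − 20·sin24°·20.6 − 163.2 − 10·9 − 35·14.1 = 0 → M_A = 1091 kip·ft.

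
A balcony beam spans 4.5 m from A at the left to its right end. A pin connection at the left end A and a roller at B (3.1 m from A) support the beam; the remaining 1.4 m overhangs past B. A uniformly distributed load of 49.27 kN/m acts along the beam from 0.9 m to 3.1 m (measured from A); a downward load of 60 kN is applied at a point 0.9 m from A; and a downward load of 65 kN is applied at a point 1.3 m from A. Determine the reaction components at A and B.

A_x = 0, A_y = 118.8 kN, B_y = 114.6 kN

Resultant of the distributed load: 49.27 × 2.2 = 108.394 kN at 2 m from A.
Taking moments about A: B_y·3.1 − (49.27·2.2)·2 − 60·0.9 − 65·1.3 = 0 → B_y = 355.288/3.1 = 114.609 ≈ 114.6 kN.
ΣF_y = 0: A_y + 114.609 − 49.27·2.2 − 60 − 65 = 0 → A_y = 118.8 kN.
ΣF_x = 0: no horizontal applied forces, so A_x = 0.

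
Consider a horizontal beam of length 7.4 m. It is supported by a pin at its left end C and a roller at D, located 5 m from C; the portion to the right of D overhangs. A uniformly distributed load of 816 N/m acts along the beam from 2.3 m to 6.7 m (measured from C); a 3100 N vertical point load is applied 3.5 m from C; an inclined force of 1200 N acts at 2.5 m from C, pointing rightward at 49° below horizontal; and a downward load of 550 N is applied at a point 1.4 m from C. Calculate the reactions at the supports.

C_x = -787.3 N, C_y = 2138 N, D_y = 6008 N

Resultant of the distributed load: 816 × 4.4 = 3590.4 N at 4.5 m from C.
ΣM about C: D_y·5 − (816·4.4)·4.5 − 3100·3.5 − 1200·sin49°·2.5 − 550·1.4 = 0 → D_y = 30040.9/5 = 6008.18 ≈ 6008 N.
ΣF_y = 0: C_y + 6008.18 − 816·4.4 − 3100 − 1200·sin49° − 550 = 0 → C_y = 2138 N.
ΣF_x = 0: C_x + 1200·cos49° = 0 → C_x = -787.3 N.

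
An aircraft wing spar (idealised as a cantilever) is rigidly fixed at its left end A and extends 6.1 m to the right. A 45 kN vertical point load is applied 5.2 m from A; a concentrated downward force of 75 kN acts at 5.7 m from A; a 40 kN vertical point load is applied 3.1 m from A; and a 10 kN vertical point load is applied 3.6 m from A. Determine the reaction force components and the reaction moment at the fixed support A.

ΣF_x = 0: A_x = 0.
ΣF_y = 0: A_y − 45 − 75 − 40 − 10 = 0 → A_y = 170.0 kN.
ΣM about A: M_A − 45·5.2 − 75·5.7 − 40·3.1 − 10·3.6 = 0 → M_A = 821.5 kN·m.

A_x = 0, A_y = 170.0 kN, M_A = 821.5 kN·m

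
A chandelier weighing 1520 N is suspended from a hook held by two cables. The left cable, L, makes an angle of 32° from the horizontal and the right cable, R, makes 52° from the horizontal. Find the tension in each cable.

T_L = 941.0 N, T_R = 1296 N

ΣF_x = 0: −T_L·cos32° + T_R·cos52° = 0 → T_R = 1.37746·T_L.
ΣF_y = 0: T_L·sin32° + T_R·sin52° = 1520.
Substitute: T_L·(0.529919 + 1.37746·0.788011) = 1520 → T_L = 940.959 ≈ 941.0 N.
Then T_R = 1.37746 × 940.959 = 1296 N.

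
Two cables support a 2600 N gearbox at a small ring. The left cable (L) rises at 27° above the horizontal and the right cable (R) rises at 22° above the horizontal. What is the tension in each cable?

ΣF_x = 0: −T_L·cos27° + T_R·cos22° = 0 → T_R = 0.960981·T_L.
ΣF_y = 0: T_L·sin27° + T_R·sin22° = 2600.
Substitute: T_L·(0.45399 + 0.960981·0.374607) = 2600 → T_L = 3194.18 ≈ 3194 N.
Then T_R = 0.960981 × 3194.18 = 3070 N.

T_L = 3194 N, T_R = 3070 N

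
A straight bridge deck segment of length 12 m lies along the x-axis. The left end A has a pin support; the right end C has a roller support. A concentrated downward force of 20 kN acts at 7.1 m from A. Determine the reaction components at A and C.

A_x = 0, A_y = 8.167 kN, C_y = 11.83 kN

Moments about A: C_y·12 − 20·7.1 = 0 → C_y = 142/12 = 11.8333 ≈ 11.83 kN.
ΣF_y = 0: A_y + 11.8333 − 20 = 0 → A_y = 8.167 kN.
ΣF_x = 0: no horizontal applied forces, so A_x = 0.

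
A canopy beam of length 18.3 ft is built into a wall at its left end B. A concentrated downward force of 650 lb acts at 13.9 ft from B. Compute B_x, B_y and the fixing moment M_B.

B_x = 0, B_y = 650.0 lb, M_B = 9035 lb·ft

ΣF_x = 0: B_x = 0.
ΣF_y = 0: B_y − 650 = 0 → B_y = 650.0 lb.
ΣM about B: M_B − 650·13.9 = 0 → M_B = 9035 lb·ft.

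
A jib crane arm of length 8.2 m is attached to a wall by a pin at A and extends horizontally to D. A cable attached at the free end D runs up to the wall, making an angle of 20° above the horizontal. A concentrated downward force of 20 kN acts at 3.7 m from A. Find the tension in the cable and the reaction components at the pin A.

T = 26.39 kN, A_x = 24.79 kN, A_y = 10.98 kN

ΣM about A: T·sin20°·8.2 − 20·3.7 = 0 → T = 74/(8.2·0.34202) = 26.3856 ≈ 26.39 kN.
ΣF_x = 0: A_x − T·cos20° = 0 → A_x = 26.3856 × 0.939693 = 24.79 kN.
ΣF_y = 0: A_y + T·sin20° − 20 = 0 → A_y = 20 − 26.3856 × 0.34202 = 10.98 kN.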